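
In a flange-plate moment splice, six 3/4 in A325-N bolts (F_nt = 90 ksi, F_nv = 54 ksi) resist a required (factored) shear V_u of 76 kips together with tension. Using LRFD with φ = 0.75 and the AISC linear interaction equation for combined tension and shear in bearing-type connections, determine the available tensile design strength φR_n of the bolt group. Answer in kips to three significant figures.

A_b = π·0.75²/4 = 0.4418 in²; f_rv = 76 / (6 × 0.4418) = 28.67 ksi.
F'_nt = 1.3 F_nt − (F_nt / φF_nv) f_rv = 1.3·90 − (90/(0.75·54))·28.67 = 53.29 ksi, capped at F_nt → F'_nt = 53.29 ksi.
R_n = F'_nt · A_b · n = 53.29 × 0.4418 × 6 = 141.2 kips.
Design strength φR_n = 0.75 × 141.2 = 106 kips.

106 kips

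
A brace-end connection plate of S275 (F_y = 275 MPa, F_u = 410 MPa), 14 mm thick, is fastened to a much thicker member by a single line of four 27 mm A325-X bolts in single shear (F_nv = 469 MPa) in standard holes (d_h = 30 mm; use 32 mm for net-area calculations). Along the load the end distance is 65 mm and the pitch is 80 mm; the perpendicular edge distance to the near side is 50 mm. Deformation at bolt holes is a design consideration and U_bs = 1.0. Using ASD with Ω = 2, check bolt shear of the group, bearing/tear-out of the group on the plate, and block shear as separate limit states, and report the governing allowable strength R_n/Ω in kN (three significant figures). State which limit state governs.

430 kN (block shear governs)

Bolt shear: A_b = π·27²/4 = 572.6 mm²; R_n = 469 × 572.6 × 4 × 1 / 1000 = 1074 kN → 1074 / 2 = 537 kN.
Bearing: edge l_c = 50, r_n = 344.4 kN; interior l_c = 50, r_n = 344.4 kN; R_n = 344.4 + 3·344.4 = 1378 kN → 689 kN.
Block shear: A_gv = 4270, A_nv = 2702, A_nt = 476 mm²; R_n = min(0.6F_uA_nv, 0.6F_yA_gv) + U_bs·F_u·A_nt = 859.9 kN → 430 kN.
Block shear governs: 430 kN.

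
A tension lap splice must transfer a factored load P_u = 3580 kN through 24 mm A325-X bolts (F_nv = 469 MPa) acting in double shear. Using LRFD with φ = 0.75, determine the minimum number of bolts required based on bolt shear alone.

12 bolts

A_b = π·24²/4 = 452.4 mm².
Per-bolt design strength φR_n = 0.75 × 469 × 452.4 × 2 / 1000 = 318.3 kN.
n ≥ 3580 / 318.3 = 11.25 → use 12 bolts.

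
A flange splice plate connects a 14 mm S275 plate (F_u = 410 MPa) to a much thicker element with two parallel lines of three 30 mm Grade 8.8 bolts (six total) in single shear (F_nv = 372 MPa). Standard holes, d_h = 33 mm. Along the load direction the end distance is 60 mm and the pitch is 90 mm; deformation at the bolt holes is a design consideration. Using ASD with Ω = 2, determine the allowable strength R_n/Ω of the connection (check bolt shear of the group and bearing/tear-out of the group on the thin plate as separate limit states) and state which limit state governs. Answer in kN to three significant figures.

Bolt shear: A_b = π·30²/4 = 706.9 mm²; R_n = 372 × 706.9 × 6 × 1 / 1000 = 1578 kN → 1578 / 2 = 789 kN.
Bearing (1.2 l_c t F_u ≤ 2.4 d t F_u): upper limit = 2.4·30·14·410 / 1000 = 413.3 kN.
  Edge l_c = 60 − 33/2 = 43.5 → r_n = 299.6 kN; interior l_c = 90 − 33 = 57 → r_n = 392.6 kN.
  R_n,bearing = 2·299.6 + 4·392.6 = 2170 kN → 2170 / 2 = 1080 kN.
Bolt shear governs: 789 kN.

789 kN (bolt shear governs)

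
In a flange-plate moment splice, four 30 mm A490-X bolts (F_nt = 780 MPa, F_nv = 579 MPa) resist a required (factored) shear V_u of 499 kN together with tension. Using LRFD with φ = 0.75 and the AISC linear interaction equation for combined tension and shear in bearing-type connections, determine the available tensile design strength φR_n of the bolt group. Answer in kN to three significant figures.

1480 kN

A_b = π·30²/4 = 706.9 mm²; f_rv = 499 × 1000 / (4 × 706.9) = 176.5 MPa.
F'_nt = 1.3 F_nt − (F_nt / φF_nv) f_rv = 1.3·780 − (780/(0.75·579))·176.5 = 697 MPa, capped at F_nt → F'_nt = 697 MPa.
R_n = F'_nt · A_b · n = 697 × 706.9 × 4 / 1000 = 1971 kN.
Design strength φR_n = 0.75 × 1971 = 1480 kN.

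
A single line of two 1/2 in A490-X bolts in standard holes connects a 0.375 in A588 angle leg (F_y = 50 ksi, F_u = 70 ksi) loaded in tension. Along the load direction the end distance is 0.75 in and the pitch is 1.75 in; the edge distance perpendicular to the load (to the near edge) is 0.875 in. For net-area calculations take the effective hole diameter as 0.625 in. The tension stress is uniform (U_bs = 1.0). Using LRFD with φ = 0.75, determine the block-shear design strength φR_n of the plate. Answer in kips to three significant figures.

29.5 kips

Shear plane L_v = 0.75 + 1·1.75 = 2.5 in; A_gv = 2.5 × 0.375 = 0.9375 in².
A_nv = (2.5 − 1.5·0.625) × 0.375 = 0.5859 in².
A_nt = (0.875 − 0.5·0.625) × 0.375 = 0.2109 in².
0.6 F_u A_nv = 24.61 kips; 0.6 F_y A_gv = 28.12 kips → shear rupture governs the shear term.
R_n = 24.61 + 1.0 × 70 × 0.2109 = 39.38 kips.
Design strength φR_n = 0.75 × 39.38 = 29.5 kips.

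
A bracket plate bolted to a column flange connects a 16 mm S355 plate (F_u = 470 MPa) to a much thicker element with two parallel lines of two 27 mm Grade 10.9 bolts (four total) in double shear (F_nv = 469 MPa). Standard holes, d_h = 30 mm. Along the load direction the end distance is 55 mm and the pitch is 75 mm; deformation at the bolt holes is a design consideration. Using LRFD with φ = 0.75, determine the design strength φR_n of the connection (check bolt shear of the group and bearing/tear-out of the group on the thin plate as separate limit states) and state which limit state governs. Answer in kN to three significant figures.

Bolt shear: A_b = π·27²/4 = 572.6 mm²; R_n = 469 × 572.6 × 4 × 2 / 1000 = 2148 kN → 0.75 × 2148 = 1610 kN.
Bearing (1.2 l_c t F_u ≤ 2.4 d t F_u): upper limit = 2.4·27·16·470 / 1000 = 487.3 kN.
  Edge l_c = 55 − 30/2 = 40 → r_n = 361 kN; interior l_c = 75 − 30 = 45 → r_n = 406.1 kN.
  R_n,bearing = 2·361 + 2·406.1 = 1534 kN → 0.75 × 1534 = 1150 kN.
Bearing governs: 1150 kN.

1150 kN (bearing governs)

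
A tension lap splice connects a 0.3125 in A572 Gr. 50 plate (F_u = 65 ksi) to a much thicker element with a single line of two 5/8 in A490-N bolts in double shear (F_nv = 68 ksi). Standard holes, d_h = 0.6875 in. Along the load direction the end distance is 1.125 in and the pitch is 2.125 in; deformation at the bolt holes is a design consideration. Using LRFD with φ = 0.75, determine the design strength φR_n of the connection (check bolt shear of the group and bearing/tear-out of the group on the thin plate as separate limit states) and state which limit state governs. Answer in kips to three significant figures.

37.1 kips (bearing governs)

Bolt shear: A_b = π·0.625²/4 = 0.3068 in²; R_n = 68 × 0.3068 × 2 × 2 = 83.45 kips → 0.75 × 83.45 = 62.6 kips.
Bearing (1.2 l_c t F_u ≤ 2.4 d t F_u): upper limit = 2.4·0.625·0.3125·65 = 30.47 kips.
  Edge l_c = 1.125 − 0.6875/2 = 0.7812 → r_n = 19.04 kips; interior l_c = 2.125 − 0.6875 = 1.438 → r_n = 30.47 kips.
  R_n,bearing = 1·19.04 + 1·30.47 = 49.51 kips → 0.75 × 49.51 = 37.1 kips.
Bearing governs: 37.1 kips.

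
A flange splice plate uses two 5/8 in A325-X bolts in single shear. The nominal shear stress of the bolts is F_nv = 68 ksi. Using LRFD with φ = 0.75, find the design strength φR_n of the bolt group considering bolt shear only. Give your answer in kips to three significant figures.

31.3 kips

A_b = π × 0.625² / 4 = 0.3068 in².
R_n = F_nv · A_b · n · n_s = 68 × 0.3068 × 2 × 1 = 41.72 kips.
Design strength φR_n = 0.75 × 41.72 = 31.3 kips.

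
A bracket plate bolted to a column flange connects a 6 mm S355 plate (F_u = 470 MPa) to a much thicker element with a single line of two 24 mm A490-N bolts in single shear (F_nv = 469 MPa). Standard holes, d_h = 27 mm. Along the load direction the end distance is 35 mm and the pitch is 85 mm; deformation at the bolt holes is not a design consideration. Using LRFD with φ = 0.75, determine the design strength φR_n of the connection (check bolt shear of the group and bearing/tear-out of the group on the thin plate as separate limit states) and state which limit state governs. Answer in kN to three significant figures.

Bolt shear: A_b = π·24²/4 = 452.4 mm²; R_n = 469 × 452.4 × 2 × 1 / 1000 = 424.3 kN → 0.75 × 424.3 = 318 kN.
Bearing (1.5 l_c t F_u ≤ 3.0 d t F_u): upper limit = 3.0·24·6·470 / 1000 = 203 kN.
  Edge l_c = 35 − 27/2 = 21.5 → r_n = 90.95 kN; interior l_c = 85 − 27 = 58 → r_n = 203 kN.
  R_n,bearing = 1·90.95 + 1·203 = 294 kN → 0.75 × 294 = 220 kN.
Bearing governs: 220 kN.

220 kN (bearing governs)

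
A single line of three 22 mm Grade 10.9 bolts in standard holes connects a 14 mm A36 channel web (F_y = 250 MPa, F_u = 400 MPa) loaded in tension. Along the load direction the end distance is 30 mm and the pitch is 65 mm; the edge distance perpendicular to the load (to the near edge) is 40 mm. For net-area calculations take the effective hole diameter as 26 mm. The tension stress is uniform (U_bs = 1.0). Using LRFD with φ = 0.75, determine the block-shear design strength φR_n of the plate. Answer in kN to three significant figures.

Shear plane L_v = 30 + 2·65 = 160 mm; A_gv = 160 × 14 = 2240 mm².
A_nv = (160 − 2.5·26) × 14 = 1330 mm².
A_nt = (40 − 0.5·26) × 14 = 378 mm².
0.6 F_u A_nv = 319.2 kN; 0.6 F_y A_gv = 336 kN → shear rupture governs the shear term.
R_n = 319.2 + 1.0 × 400 × 378 / 1000 = 470.4 kN.
Design strength φR_n = 0.75 × 470.4 = 353 kN.

353 kN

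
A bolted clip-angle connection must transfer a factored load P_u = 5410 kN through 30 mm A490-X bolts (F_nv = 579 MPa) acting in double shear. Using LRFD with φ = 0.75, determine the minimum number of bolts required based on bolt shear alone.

A_b = π·30²/4 = 706.9 mm².
Per-bolt design strength φR_n = 0.75 × 579 × 706.9 × 2 / 1000 = 613.9 kN.
n ≥ 5410 / 613.9 = 8.812 → use 9 bolts.

9 bolts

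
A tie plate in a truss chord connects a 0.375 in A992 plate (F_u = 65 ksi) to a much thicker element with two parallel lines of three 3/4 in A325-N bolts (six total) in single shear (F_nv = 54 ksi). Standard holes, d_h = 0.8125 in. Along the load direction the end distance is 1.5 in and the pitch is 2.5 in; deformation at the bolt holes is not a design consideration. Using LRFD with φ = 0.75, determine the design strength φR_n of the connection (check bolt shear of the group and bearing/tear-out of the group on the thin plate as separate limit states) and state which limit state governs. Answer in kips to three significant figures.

Bolt shear: A_b = π·0.75²/4 = 0.4418 in²; R_n = 54 × 0.4418 × 6 × 1 = 143.1 kips → 0.75 × 143.1 = 107 kips.
Bearing (1.5 l_c t F_u ≤ 3.0 d t F_u): upper limit = 3.0·0.75·0.375·65 = 54.84 kips.
  Edge l_c = 1.5 − 0.8125/2 = 1.094 → r_n = 39.99 kips; interior l_c = 2.5 − 0.8125 = 1.688 → r_n = 54.84 kips.
  R_n,bearing = 2·39.99 + 4·54.84 = 299.4 kips → 0.75 × 299.4 = 225 kips.
Bolt shear governs: 107 kips.

107 kips (bolt shear governs)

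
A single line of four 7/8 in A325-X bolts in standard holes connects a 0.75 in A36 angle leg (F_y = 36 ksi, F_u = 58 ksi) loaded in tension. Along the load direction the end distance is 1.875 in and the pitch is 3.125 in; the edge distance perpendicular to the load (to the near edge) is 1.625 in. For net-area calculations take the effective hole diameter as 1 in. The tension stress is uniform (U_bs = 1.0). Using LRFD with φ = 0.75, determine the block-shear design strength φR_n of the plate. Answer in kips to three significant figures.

173 kips

Shear plane L_v = 1.875 + 3·3.125 = 11.25 in; A_gv = 11.25 × 0.75 = 8.438 in².
A_nv = (11.25 − 3.5·1) × 0.75 = 5.812 in².
A_nt = (1.625 − 0.5·1) × 0.75 = 0.8438 in².
0.6 F_u A_nv = 202.3 kips; 0.6 F_y A_gv = 182.2 kips → shear yielding governs the shear term.
R_n = 182.2 + 1.0 × 58 × 0.8438 = 231.2 kips.
Design strength φR_n = 0.75 × 231.2 = 173 kips.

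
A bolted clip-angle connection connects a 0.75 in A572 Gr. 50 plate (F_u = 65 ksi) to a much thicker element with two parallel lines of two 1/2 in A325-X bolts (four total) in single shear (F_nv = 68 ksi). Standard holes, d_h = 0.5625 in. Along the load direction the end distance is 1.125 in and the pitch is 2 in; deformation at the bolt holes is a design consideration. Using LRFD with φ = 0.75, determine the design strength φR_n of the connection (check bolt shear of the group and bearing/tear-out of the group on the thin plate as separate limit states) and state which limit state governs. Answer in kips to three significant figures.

40.1 kips (bolt shear governs)

Bolt shear: A_b = π·0.5²/4 = 0.1963 in²; R_n = 68 × 0.1963 × 4 × 1 = 53.41 kips → 0.75 × 53.41 = 40.1 kips.
Bearing (1.2 l_c t F_u ≤ 2.4 d t F_u): upper limit = 2.4·0.5·0.75·65 = 58.5 kips.
  Edge l_c = 1.125 − 0.5625/2 = 0.8438 → r_n = 49.36 kips; interior l_c = 2 − 0.5625 = 1.438 → r_n = 58.5 kips.
  R_n,bearing = 2·49.36 + 2·58.5 = 215.7 kips → 0.75 × 215.7 = 162 kips.
Bolt shear governs: 40.1 kips.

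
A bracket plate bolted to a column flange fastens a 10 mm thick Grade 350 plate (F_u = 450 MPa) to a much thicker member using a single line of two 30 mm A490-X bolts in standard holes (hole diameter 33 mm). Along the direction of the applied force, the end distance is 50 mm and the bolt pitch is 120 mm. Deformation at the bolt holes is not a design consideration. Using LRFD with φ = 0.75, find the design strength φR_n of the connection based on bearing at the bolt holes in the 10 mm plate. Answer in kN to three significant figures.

473 kN

Per bolt r_n = 1.5 l_c t F_u ≤ 3.0 d t F_u; upper limit = 3.0 × 30 × 10 × 450 / 1000 = 405 kN.
Edge bolt: l_c = 50 − 33/2 = 33.5 mm → 1.5 × 33.5 × 10 × 450 / 1000 = 226.1 → r_n = 226.1 kN.
Interior bolts: l_c = 120 − 33 = 87 mm → 1.5 × 87 × 10 × 450 / 1000 = 587.2 → r_n = 405 kN.
R_n = 1 × 226.1 + 1 × 405 = 631.1 kN.
Design strength φR_n = 0.75 × 631.1 = 473 kN.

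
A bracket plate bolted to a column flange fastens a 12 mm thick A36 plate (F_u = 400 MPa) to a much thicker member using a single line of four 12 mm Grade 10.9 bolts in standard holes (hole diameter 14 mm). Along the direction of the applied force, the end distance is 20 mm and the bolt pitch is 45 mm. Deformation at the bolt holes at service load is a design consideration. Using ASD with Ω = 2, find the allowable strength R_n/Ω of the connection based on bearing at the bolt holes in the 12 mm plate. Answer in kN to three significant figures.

Per bolt r_n = 1.2 l_c t F_u ≤ 2.4 d t F_u; upper limit = 2.4 × 12 × 12 × 400 / 1000 = 138.2 kN.
Edge bolt: l_c = 20 − 14/2 = 13 mm → 1.2 × 13 × 12 × 400 / 1000 = 74.88 → r_n = 74.88 kN.
Interior bolts: l_c = 45 − 14 = 31 mm → 1.2 × 31 × 12 × 400 / 1000 = 178.6 → r_n = 138.2 kN.
R_n = 1 × 74.88 + 3 × 138.2 = 489.6 kN.
Allowable strength R_n/Ω = 489.6 / 2 = 245 kN.

245 kN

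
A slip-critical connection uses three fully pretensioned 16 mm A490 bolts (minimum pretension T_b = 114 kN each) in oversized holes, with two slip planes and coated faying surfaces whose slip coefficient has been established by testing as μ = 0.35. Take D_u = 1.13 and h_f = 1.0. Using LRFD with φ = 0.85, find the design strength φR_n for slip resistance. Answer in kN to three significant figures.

230 kN

R_n = μ · D_u · h_f · T_b · n_s · n_b = 0.35 × 1.13 × 1.0 × 114 × 2 × 3 = 270.5 kN.
Design strength φR_n = 0.85 × 270.5 = 230 kN.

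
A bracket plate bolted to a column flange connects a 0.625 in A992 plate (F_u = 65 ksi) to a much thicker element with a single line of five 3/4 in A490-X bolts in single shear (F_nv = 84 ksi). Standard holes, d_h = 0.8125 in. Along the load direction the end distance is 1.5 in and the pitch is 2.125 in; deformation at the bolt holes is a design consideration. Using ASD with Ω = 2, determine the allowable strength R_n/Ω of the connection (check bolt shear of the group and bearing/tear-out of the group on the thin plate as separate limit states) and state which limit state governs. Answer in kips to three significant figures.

92.8 kips (bolt shear governs)

Bolt shear: A_b = π·0.75²/4 = 0.4418 in²; R_n = 84 × 0.4418 × 5 × 1 = 185.6 kips → 185.6 / 2 = 92.8 kips.
Bearing (1.2 l_c t F_u ≤ 2.4 d t F_u): upper limit = 2.4·0.75·0.625·65 = 73.12 kips.
  Edge l_c = 1.5 − 0.8125/2 = 1.094 → r_n = 53.32 kips; interior l_c = 2.125 − 0.8125 = 1.312 → r_n = 63.98 kips.
  R_n,bearing = 1·53.32 + 4·63.98 = 309.3 kips → 309.3 / 2 = 155 kips.
Bolt shear governs: 92.8 kips.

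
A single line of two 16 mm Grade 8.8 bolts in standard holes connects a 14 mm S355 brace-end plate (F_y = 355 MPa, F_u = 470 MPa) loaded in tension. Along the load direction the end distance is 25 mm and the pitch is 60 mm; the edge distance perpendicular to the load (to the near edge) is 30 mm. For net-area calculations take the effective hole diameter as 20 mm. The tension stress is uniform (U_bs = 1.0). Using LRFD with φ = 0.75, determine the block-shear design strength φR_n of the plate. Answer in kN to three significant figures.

Shear plane L_v = 25 + 1·60 = 85 mm; A_gv = 85 × 14 = 1190 mm².
A_nv = (85 − 1.5·20) × 14 = 770 mm².
A_nt = (30 − 0.5·20) × 14 = 280 mm².
0.6 F_u A_nv = 217.1 kN; 0.6 F_y A_gv = 253.5 kN → shear rupture governs the shear term.
R_n = 217.1 + 1.0 × 470 × 280 / 1000 = 348.7 kN.
Design strength φR_n = 0.75 × 348.7 = 262 kN.

262 kN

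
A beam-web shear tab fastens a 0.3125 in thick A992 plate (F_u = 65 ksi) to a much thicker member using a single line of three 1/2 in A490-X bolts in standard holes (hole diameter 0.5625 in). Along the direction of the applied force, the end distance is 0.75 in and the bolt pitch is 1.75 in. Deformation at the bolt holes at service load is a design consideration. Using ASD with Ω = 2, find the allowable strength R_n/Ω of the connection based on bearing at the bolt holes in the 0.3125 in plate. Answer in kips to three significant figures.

30.1 kips

Per bolt r_n = 1.2 l_c t F_u ≤ 2.4 d t F_u; upper limit = 2.4 × 0.5 × 0.3125 × 65 = 24.38 kips.
Edge bolt: l_c = 0.75 − 0.5625/2 = 0.4688 in → 1.2 × 0.4688 × 0.3125 × 65 = 11.43 → r_n = 11.43 kips.
Interior bolts: l_c = 1.75 − 0.5625 = 1.188 in → 1.2 × 1.188 × 0.3125 × 65 = 28.95 → r_n = 24.38 kips.
R_n = 1 × 11.43 + 2 × 24.38 = 60.18 kips.
Allowable strength R_n/Ω = 60.18 / 2 = 30.1 kips.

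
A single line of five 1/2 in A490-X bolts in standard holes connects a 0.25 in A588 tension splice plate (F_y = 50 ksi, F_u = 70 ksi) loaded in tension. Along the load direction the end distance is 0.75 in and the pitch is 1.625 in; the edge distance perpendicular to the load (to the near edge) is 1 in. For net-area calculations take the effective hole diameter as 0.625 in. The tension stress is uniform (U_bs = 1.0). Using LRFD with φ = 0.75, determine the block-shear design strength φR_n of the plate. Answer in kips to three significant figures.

44 kips

Shear plane L_v = 0.75 + 4·1.625 = 7.25 in; A_gv = 7.25 × 0.25 = 1.812 in².
A_nv = (7.25 − 4.5·0.625) × 0.25 = 1.109 in².
A_nt = (1 − 0.5·0.625) × 0.25 = 0.1719 in².
0.6 F_u A_nv = 46.59 kips; 0.6 F_y A_gv = 54.38 kips → shear rupture governs the shear term.
R_n = 46.59 + 1.0 × 70 × 0.1719 = 58.62 kips.
Design strength φR_n = 0.75 × 58.62 = 44 kips.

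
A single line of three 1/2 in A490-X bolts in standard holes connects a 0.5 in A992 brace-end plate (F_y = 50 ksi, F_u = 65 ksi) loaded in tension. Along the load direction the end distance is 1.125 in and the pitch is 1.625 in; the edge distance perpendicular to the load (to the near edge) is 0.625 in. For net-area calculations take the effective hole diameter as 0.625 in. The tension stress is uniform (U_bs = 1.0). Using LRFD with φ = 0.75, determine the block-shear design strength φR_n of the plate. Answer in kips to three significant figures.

Shear plane L_v = 1.125 + 2·1.625 = 4.375 in; A_gv = 4.375 × 0.5 = 2.188 in².
A_nv = (4.375 − 2.5·0.625) × 0.5 = 1.406 in².
A_nt = (0.625 − 0.5·0.625) × 0.5 = 0.1562 in².
0.6 F_u A_nv = 54.84 kips; 0.6 F_y A_gv = 65.62 kips → shear rupture governs the shear term.
R_n = 54.84 + 1.0 × 65 × 0.1562 = 65 kips.
Design strength φR_n = 0.75 × 65 = 48.8 kips.

48.8 kips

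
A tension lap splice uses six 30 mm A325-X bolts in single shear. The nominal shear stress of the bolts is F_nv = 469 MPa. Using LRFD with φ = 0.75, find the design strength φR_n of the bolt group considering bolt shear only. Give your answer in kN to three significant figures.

A_b = π × 30² / 4 = 706.9 mm².
R_n = F_nv · A_b · n · n_s = 469 × 706.9 × 6 × 1 / 1000 = 1989 kN.
Design strength φR_n = 0.75 × 1989 = 1490 kN.

1490 kN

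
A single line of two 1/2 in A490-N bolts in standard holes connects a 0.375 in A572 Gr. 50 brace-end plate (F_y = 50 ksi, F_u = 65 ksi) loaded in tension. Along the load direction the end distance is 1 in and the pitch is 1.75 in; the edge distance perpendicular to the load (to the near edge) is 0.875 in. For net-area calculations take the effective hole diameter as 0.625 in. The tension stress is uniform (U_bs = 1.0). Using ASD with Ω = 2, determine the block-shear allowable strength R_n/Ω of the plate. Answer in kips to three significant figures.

Shear plane L_v = 1 + 1·1.75 = 2.75 in; A_gv = 2.75 × 0.375 = 1.031 in².
A_nv = (2.75 − 1.5·0.625) × 0.375 = 0.6797 in².
A_nt = (0.875 − 0.5·0.625) × 0.375 = 0.2109 in².
0.6 F_u A_nv = 26.51 kips; 0.6 F_y A_gv = 30.94 kips → shear rupture governs the shear term.
R_n = 26.51 + 1.0 × 65 × 0.2109 = 40.22 kips.
Allowable strength R_n/Ω = 40.22 / 2 = 20.1 kips.

20.1 kips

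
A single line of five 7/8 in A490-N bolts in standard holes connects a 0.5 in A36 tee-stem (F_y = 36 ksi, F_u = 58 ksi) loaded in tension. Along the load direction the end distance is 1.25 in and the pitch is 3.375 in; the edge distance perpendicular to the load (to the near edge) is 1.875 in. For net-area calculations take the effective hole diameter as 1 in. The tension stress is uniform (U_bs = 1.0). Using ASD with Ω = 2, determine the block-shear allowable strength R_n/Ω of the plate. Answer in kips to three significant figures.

Shear plane L_v = 1.25 + 4·3.375 = 14.75 in; A_gv = 14.75 × 0.5 = 7.375 in².
A_nv = (14.75 − 4.5·1) × 0.5 = 5.125 in².
A_nt = (1.875 − 0.5·1) × 0.5 = 0.6875 in².
0.6 F_u A_nv = 178.3 kips; 0.6 F_y A_gv = 159.3 kips → shear yielding governs the shear term.
R_n = 159.3 + 1.0 × 58 × 0.6875 = 199.2 kips.
Allowable strength R_n/Ω = 199.2 / 2 = 99.6 kips.

99.6 kips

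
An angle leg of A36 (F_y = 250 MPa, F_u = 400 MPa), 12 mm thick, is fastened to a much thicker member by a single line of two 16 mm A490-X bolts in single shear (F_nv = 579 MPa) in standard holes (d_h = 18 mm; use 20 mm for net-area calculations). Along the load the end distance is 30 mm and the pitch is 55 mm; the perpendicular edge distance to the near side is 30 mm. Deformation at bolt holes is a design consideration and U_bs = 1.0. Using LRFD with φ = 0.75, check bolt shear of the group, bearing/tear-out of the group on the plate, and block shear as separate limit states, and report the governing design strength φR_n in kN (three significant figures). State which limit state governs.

175 kN (bolt shear governs)

Bolt shear: A_b = π·16²/4 = 201.1 mm²; R_n = 579 × 201.1 × 2 × 1 / 1000 = 232.8 kN → 0.75 × 232.8 = 175 kN.
Bearing: edge l_c = 21, r_n = 121 kN; interior l_c = 37, r_n = 184.3 kN; R_n = 121 + 1·184.3 = 305.3 kN → 229 kN.
Block shear: A_gv = 1020, A_nv = 660, A_nt = 240 mm²; R_n = min(0.6F_uA_nv, 0.6F_yA_gv) + U_bs·F_u·A_nt = 249 kN → 187 kN.
Bolt shear governs: 175 kN.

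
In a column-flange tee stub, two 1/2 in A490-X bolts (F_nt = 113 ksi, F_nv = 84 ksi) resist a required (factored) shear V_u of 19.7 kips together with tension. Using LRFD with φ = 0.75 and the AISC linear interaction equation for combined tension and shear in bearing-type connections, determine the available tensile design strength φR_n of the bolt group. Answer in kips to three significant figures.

A_b = π·0.5²/4 = 0.1963 in²; f_rv = 19.7 / (2 × 0.1963) = 50.17 ksi.
F'_nt = 1.3 F_nt − (F_nt / φF_nv) f_rv = 1.3·113 − (113/(0.75·84))·50.17 = 56.92 ksi, capped at F_nt → F'_nt = 56.92 ksi.
R_n = F'_nt · A_b · n = 56.92 × 0.1963 × 2 = 22.35 kips.
Design strength φR_n = 0.75 × 22.35 = 16.8 kips.

16.8 kips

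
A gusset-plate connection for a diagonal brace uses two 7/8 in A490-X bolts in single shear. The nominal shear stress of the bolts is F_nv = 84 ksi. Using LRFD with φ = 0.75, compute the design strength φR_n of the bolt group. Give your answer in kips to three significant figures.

A_b = π × 0.875² / 4 = 0.6013 in².
R_n = F_nv · A_b · n · n_s = 84 × 0.6013 × 2 × 1 = 101 kips.
Design strength φR_n = 0.75 × 101 = 75.8 kips.

75.8 kips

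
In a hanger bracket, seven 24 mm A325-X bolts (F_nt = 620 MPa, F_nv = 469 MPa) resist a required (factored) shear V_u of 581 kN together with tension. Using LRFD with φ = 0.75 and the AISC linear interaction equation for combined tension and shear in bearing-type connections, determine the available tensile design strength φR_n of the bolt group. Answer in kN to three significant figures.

1150 kN

A_b = π·24²/4 = 452.4 mm²; f_rv = 581 × 1000 / (7 × 452.4) = 183.5 MPa.
F'_nt = 1.3 F_nt − (F_nt / φF_nv) f_rv = 1.3·620 − (620/(0.75·469))·183.5 = 482.6 MPa, capped at F_nt → F'_nt = 482.6 MPa.
R_n = F'_nt · A_b · n = 482.6 × 452.4 × 7 / 1000 = 1528 kN.
Design strength φR_n = 0.75 × 1528 = 1150 kN.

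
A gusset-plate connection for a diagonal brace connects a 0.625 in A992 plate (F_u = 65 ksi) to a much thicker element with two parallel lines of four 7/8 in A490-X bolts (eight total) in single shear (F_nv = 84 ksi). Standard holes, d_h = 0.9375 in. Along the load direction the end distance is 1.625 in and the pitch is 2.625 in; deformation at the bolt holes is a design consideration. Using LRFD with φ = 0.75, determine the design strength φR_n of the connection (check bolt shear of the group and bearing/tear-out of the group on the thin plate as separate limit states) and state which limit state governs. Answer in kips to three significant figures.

Bolt shear: A_b = π·0.875²/4 = 0.6013 in²; R_n = 84 × 0.6013 × 8 × 1 = 404.1 kips → 0.75 × 404.1 = 303 kips.
Bearing (1.2 l_c t F_u ≤ 2.4 d t F_u): upper limit = 2.4·0.875·0.625·65 = 85.31 kips.
  Edge l_c = 1.625 − 0.9375/2 = 1.156 → r_n = 56.37 kips; interior l_c = 2.625 − 0.9375 = 1.688 → r_n = 82.27 kips.
  R_n,bearing = 2·56.37 + 6·82.27 = 606.3 kips → 0.75 × 606.3 = 455 kips.
Bolt shear governs: 303 kips.

303 kips (bolt shear governs)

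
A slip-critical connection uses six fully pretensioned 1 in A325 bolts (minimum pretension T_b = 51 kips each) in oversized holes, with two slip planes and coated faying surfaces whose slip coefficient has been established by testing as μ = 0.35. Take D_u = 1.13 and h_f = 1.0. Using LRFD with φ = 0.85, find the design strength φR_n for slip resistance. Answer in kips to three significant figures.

R_n = μ · D_u · h_f · T_b · n_s · n_b = 0.35 × 1.13 × 1.0 × 51 × 2 × 6 = 242 kips.
Design strength φR_n = 0.85 × 242 = 206 kips.

206 kips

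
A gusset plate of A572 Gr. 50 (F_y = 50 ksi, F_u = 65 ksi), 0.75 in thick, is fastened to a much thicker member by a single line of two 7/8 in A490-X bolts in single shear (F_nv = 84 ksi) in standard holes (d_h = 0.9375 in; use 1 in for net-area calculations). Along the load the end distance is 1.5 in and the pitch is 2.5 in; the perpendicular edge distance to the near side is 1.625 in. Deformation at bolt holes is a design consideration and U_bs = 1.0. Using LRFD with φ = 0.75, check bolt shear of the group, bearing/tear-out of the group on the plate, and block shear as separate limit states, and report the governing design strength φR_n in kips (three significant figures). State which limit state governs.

75.8 kips (bolt shear governs)

Bolt shear: A_b = π·0.875²/4 = 0.6013 in²; R_n = 84 × 0.6013 × 2 × 1 = 101 kips → 0.75 × 101 = 75.8 kips.
Bearing: edge l_c = 1.031, r_n = 60.33 kips; interior l_c = 1.562, r_n = 91.41 kips; R_n = 60.33 + 1·91.41 = 151.7 kips → 114 kips.
Block shear: A_gv = 3, A_nv = 1.875, A_nt = 0.8438 in²; R_n = min(0.6F_uA_nv, 0.6F_yA_gv) + U_bs·F_u·A_nt = 128 kips → 96 kips.
Bolt shear governs: 75.8 kips.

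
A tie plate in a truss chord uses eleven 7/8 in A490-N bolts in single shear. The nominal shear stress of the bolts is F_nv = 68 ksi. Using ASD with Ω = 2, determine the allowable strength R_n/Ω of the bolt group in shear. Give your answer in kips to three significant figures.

A_b = π × 0.875² / 4 = 0.6013 in².
R_n = F_nv · A_b · n · n_s = 68 × 0.6013 × 11 × 1 = 449.8 kips.
Allowable strength R_n/Ω = 449.8 / 2 = 225 kips.

225 kips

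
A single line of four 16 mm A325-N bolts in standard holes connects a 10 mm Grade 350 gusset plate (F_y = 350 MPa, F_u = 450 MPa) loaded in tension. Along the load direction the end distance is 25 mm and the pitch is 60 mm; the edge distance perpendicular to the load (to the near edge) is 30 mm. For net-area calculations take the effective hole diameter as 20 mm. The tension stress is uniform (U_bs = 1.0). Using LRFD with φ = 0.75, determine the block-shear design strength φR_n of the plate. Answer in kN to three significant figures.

Shear plane L_v = 25 + 3·60 = 205 mm; A_gv = 205 × 10 = 2050 mm².
A_nv = (205 − 3.5·20) × 10 = 1350 mm².
A_nt = (30 − 0.5·20) × 10 = 200 mm².
0.6 F_u A_nv = 364.5 kN; 0.6 F_y A_gv = 430.5 kN → shear rupture governs the shear term.
R_n = 364.5 + 1.0 × 450 × 200 / 1000 = 454.5 kN.
Design strength φR_n = 0.75 × 454.5 = 341 kN.

341 kN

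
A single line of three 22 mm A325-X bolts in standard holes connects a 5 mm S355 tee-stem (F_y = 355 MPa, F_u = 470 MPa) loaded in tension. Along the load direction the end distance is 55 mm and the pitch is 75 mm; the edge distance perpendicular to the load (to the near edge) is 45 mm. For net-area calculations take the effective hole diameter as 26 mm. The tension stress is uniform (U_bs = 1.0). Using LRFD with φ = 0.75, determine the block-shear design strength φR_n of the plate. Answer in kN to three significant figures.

204 kN

Shear plane L_v = 55 + 2·75 = 205 mm; A_gv = 205 × 5 = 1025 mm².
A_nv = (205 − 2.5·26) × 5 = 700 mm².
A_nt = (45 − 0.5·26) × 5 = 160 mm².
0.6 F_u A_nv = 197.4 kN; 0.6 F_y A_gv = 218.3 kN → shear rupture governs the shear term.
R_n = 197.4 + 1.0 × 470 × 160 / 1000 = 272.6 kN.
Design strength φR_n = 0.75 × 272.6 = 204 kN.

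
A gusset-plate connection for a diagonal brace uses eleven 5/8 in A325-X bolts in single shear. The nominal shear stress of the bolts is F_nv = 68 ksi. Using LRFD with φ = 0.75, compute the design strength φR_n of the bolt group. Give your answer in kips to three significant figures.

A_b = π × 0.625² / 4 = 0.3068 in².
R_n = F_nv · A_b · n · n_s = 68 × 0.3068 × 11 × 1 = 229.5 kips.
Design strength φR_n = 0.75 × 229.5 = 172 kips.

172 kips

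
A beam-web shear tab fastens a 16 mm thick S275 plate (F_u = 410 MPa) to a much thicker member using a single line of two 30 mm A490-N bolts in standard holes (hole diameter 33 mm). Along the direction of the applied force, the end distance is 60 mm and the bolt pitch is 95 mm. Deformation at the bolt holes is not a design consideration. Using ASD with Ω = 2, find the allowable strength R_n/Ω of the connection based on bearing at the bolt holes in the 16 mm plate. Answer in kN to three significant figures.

509 kN

Per bolt r_n = 1.5 l_c t F_u ≤ 3.0 d t F_u; upper limit = 3.0 × 30 × 16 × 410 / 1000 = 590.4 kN.
Edge bolt: l_c = 60 − 33/2 = 43.5 mm → 1.5 × 43.5 × 16 × 410 / 1000 = 428 → r_n = 428 kN.
Interior bolts: l_c = 95 − 33 = 62 mm → 1.5 × 62 × 16 × 410 / 1000 = 610.1 → r_n = 590.4 kN.
R_n = 1 × 428 + 1 × 590.4 = 1018 kN.
Allowable strength R_n/Ω = 1018 / 2 = 509 kN.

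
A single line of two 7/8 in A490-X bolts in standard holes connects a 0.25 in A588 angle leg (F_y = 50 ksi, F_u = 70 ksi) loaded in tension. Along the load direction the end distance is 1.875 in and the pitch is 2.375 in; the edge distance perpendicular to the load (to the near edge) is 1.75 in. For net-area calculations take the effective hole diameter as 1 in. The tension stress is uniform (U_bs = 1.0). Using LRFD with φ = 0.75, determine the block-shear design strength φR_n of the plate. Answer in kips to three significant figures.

38.1 kips

Shear plane L_v = 1.875 + 1·2.375 = 4.25 in; A_gv = 4.25 × 0.25 = 1.062 in².
A_nv = (4.25 − 1.5·1) × 0.25 = 0.6875 in².
A_nt = (1.75 − 0.5·1) × 0.25 = 0.3125 in².
0.6 F_u A_nv = 28.88 kips; 0.6 F_y A_gv = 31.88 kips → shear rupture governs the shear term.
R_n = 28.88 + 1.0 × 70 × 0.3125 = 50.75 kips.
Design strength φR_n = 0.75 × 50.75 = 38.1 kips.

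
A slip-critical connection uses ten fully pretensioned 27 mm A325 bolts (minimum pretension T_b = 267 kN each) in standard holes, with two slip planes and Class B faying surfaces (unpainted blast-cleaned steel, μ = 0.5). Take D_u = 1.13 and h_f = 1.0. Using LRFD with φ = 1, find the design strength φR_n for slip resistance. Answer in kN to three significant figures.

R_n = μ · D_u · h_f · T_b · n_s · n_b = 0.5 × 1.13 × 1.0 × 267 × 2 × 10 = 3017 kN.
Design strength φR_n = 1 × 3017 = 3020 kN.

3020 kN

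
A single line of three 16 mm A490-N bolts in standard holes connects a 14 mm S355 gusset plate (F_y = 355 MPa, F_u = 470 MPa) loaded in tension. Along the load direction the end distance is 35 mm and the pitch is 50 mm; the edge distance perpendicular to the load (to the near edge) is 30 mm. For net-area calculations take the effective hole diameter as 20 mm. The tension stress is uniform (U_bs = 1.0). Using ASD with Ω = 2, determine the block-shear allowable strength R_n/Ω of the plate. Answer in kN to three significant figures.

Shear plane L_v = 35 + 2·50 = 135 mm; A_gv = 135 × 14 = 1890 mm².
A_nv = (135 − 2.5·20) × 14 = 1190 mm².
A_nt = (30 − 0.5·20) × 14 = 280 mm².
0.6 F_u A_nv = 335.6 kN; 0.6 F_y A_gv = 402.6 kN → shear rupture governs the shear term.
R_n = 335.6 + 1.0 × 470 × 280 / 1000 = 467.2 kN.
Allowable strength R_n/Ω = 467.2 / 2 = 234 kN.

234 kN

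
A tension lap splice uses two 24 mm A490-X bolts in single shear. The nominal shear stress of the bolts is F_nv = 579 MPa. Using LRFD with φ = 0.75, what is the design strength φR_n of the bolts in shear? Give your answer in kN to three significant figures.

A_b = π × 24² / 4 = 452.4 mm².
R_n = F_nv · A_b · n · n_s = 579 × 452.4 × 2 × 1 / 1000 = 523.9 kN.
Design strength φR_n = 0.75 × 523.9 = 393 kN.

393 kN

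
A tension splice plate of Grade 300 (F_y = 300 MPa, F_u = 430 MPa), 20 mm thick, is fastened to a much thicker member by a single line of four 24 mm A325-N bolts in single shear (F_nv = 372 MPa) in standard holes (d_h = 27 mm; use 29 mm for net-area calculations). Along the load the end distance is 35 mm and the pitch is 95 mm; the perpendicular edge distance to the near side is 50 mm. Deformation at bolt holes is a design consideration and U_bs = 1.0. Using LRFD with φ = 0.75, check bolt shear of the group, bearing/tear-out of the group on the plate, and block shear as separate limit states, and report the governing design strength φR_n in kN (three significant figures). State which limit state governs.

505 kN (bolt shear governs)

Bolt shear: A_b = π·24²/4 = 452.4 mm²; R_n = 372 × 452.4 × 4 × 1 / 1000 = 673.2 kN → 0.75 × 673.2 = 505 kN.
Bearing: edge l_c = 21.5, r_n = 221.9 kN; interior l_c = 68, r_n = 495.4 kN; R_n = 221.9 + 3·495.4 = 1708 kN → 1280 kN.
Block shear: A_gv = 6400, A_nv = 4370, A_nt = 710 mm²; R_n = min(0.6F_uA_nv, 0.6F_yA_gv) + U_bs·F_u·A_nt = 1433 kN → 1070 kN.
Bolt shear governs: 505 kN.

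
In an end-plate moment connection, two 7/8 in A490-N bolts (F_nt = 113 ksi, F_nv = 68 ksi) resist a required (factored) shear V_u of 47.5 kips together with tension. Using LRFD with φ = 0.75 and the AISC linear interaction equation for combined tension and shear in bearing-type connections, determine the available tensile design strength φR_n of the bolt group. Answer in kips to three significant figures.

A_b = π·0.875²/4 = 0.6013 in²; f_rv = 47.5 / (2 × 0.6013) = 39.5 ksi.
F'_nt = 1.3 F_nt − (F_nt / φF_nv) f_rv = 1.3·113 − (113/(0.75·68))·39.5 = 59.39 ksi, capped at F_nt → F'_nt = 59.39 ksi.
R_n = F'_nt · A_b · n = 59.39 × 0.6013 × 2 = 71.42 kips.
Design strength φR_n = 0.75 × 71.42 = 53.6 kips.

53.6 kips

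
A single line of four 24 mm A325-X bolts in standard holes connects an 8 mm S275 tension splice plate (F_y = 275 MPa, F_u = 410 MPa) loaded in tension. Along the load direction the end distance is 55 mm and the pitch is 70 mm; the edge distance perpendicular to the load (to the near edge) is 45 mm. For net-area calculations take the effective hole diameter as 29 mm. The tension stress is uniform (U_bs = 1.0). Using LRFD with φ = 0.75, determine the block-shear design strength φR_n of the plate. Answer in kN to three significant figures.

Shear plane L_v = 55 + 3·70 = 265 mm; A_gv = 265 × 8 = 2120 mm².
A_nv = (265 − 3.5·29) × 8 = 1308 mm².
A_nt = (45 − 0.5·29) × 8 = 244 mm².
0.6 F_u A_nv = 321.8 kN; 0.6 F_y A_gv = 349.8 kN → shear rupture governs the shear term.
R_n = 321.8 + 1.0 × 410 × 244 / 1000 = 421.8 kN.
Design strength φR_n = 0.75 × 421.8 = 316 kN.

316 kN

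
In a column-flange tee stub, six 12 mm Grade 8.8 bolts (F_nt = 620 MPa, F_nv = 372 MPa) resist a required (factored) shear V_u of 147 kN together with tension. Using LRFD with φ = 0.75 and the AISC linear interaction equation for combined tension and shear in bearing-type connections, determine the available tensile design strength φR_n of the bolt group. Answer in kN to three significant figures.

A_b = π·12²/4 = 113.1 mm²; f_rv = 147 × 1000 / (6 × 113.1) = 216.6 MPa.
F'_nt = 1.3 F_nt − (F_nt / φF_nv) f_rv = 1.3·620 − (620/(0.75·372))·216.6 = 324.6 MPa, capped at F_nt → F'_nt = 324.6 MPa.
R_n = F'_nt · A_b · n = 324.6 × 113.1 × 6 / 1000 = 220.3 kN.
Design strength φR_n = 0.75 × 220.3 = 165 kN.

165 kN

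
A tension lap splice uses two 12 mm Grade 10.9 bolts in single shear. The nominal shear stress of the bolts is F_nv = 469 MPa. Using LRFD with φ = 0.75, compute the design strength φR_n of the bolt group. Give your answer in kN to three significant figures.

79.6 kN

A_b = π × 12² / 4 = 113.1 mm².
R_n = F_nv · A_b · n · n_s = 469 × 113.1 × 2 × 1 / 1000 = 106.1 kN.
Design strength φR_n = 0.75 × 106.1 = 79.6 kN.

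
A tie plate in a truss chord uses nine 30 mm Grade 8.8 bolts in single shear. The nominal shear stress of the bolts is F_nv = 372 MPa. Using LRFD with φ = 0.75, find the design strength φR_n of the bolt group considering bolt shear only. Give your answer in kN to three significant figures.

A_b = π × 30² / 4 = 706.9 mm².
R_n = F_nv · A_b · n · n_s = 372 × 706.9 × 9 × 1 / 1000 = 2367 kN.
Design strength φR_n = 0.75 × 2367 = 1770 kN.

1770 kN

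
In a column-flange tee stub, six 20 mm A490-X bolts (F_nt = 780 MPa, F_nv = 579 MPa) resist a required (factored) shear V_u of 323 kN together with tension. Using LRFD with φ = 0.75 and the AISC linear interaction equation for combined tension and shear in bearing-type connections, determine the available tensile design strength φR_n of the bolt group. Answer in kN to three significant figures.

998 kN

A_b = π·20²/4 = 314.2 mm²; f_rv = 323 × 1000 / (6 × 314.2) = 171.4 MPa.
F'_nt = 1.3 F_nt − (F_nt / φF_nv) f_rv = 1.3·780 − (780/(0.75·579))·171.4 = 706.2 MPa, capped at F_nt → F'_nt = 706.2 MPa.
R_n = F'_nt · A_b · n = 706.2 × 314.2 × 6 / 1000 = 1331 kN.
Design strength φR_n = 0.75 × 1331 = 998 kN.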